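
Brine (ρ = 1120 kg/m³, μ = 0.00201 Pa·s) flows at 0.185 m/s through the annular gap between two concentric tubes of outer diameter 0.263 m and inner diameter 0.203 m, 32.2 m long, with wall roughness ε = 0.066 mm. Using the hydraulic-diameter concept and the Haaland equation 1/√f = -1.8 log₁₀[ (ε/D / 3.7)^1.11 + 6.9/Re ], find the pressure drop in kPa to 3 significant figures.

ΔP ≈ 0.376 kPa

Hydraulic diameter D_h = 4A/P = D_o - D_i = 0.263 - 0.203 = 0.06 m.
Re = ρVD_h/μ = 1120·0.185·0.06/0.00201 = 6185.
ε/D_h = 6.6e-05/0.06 = 0.0011; Haaland gives 1/√f = -1.8 log₁₀[0.000122+0.00112] = 5.234, so f = 0.03651.
ΔP = f(L/D_h)(ρV²/2) = 0.03651·32.2/0.06·19.17 = 375.5 Pa.
ΔP = 0.376 kPa.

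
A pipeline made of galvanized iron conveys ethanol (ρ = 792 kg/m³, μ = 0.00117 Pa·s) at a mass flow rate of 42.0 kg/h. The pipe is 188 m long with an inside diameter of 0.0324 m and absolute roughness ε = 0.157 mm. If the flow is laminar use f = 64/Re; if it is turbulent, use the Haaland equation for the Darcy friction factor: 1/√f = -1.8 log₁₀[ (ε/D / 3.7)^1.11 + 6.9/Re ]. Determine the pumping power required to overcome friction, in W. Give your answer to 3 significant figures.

P ≈ 0.00176 W

ṁ = 42.0 kg/h = 42.0/3600 = 0.01167 kg/s.
A = πD²/4 = π(0.0324)²/4 = 0.0008245 m²; mean velocity V = ṁ/(ρA) = 0.01167/(792 · 0.0008245) = 0.01787 m/s.
Reynolds number Re = ρVD/μ = 792 · 0.01787 · 0.0324 / 0.00117 = 391.9.
Re < 2300 → laminar flow, so f = 64/Re = 64/391.9 = 0.1633 (the turbulent correlation is not needed).
Darcy-Weisbach: ΔP = f(L/D)(ρV²/2) = 0.1633·(188/0.0324)·(792·0.01787²/2) = 0.1633·5802·0.1264 = 119.8 Pa.
Q = ṁ/ρ = 0.01167/792 = 1.473e-05 m³/s.
Pumping power P = QΔP = 1.473e-05·119.8 = 0.001765 W = 0.00176 W.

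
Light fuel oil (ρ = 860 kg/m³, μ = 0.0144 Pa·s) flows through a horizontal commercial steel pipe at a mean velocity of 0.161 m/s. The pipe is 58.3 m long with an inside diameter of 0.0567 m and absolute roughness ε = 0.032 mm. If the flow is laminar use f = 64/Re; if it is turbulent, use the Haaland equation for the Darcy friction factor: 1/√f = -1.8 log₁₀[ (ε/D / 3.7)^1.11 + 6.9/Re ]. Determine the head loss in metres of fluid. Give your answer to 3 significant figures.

h_f ≈ 0.159 m

Reynolds number Re = ρVD/μ = 860 · 0.161 · 0.0567 / 0.0144 = 545.2.
Re < 2300 → laminar flow, so f = 64/Re = 64/545.2 = 0.1174 (the turbulent correlation is not needed).
Darcy-Weisbach: ΔP = f(L/D)(ρV²/2) = 0.1174·(58.3/0.0567)·(860·0.161²/2) = 0.1174·1028·11.15 = 1345 Pa.
Head loss h_f = ΔP/(ρg) = 1345/(860·9.81) = 0.159 m.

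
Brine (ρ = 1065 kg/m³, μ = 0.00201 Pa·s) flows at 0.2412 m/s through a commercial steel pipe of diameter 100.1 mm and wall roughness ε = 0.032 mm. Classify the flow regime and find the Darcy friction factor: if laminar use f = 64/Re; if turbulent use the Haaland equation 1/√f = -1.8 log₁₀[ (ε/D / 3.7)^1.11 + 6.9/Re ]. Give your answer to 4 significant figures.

f ≈ 0.02933

Re = ρVD/μ = 1065·0.2412·0.1001/0.00201 = 1.279e+04.
Re > 4000 → turbulent. ε/D = 3.2e-05/0.1001 = 0.00032; Haaland: 1/√f = -1.8 log₁₀[3.09e-05 + 0.000539] = 5.839, so f = 0.02933.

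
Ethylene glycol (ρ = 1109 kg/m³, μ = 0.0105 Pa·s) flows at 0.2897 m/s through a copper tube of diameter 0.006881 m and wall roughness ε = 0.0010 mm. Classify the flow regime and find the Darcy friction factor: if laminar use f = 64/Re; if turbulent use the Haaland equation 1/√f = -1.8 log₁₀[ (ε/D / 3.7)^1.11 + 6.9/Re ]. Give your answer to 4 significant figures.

f ≈ 0.3040

Re = ρVD/μ = 1109·0.2897·0.006881/0.0105 = 210.5.
Re < 2300 → laminar, so f = 64/Re = 0.304 (roughness is irrelevant in laminar flow).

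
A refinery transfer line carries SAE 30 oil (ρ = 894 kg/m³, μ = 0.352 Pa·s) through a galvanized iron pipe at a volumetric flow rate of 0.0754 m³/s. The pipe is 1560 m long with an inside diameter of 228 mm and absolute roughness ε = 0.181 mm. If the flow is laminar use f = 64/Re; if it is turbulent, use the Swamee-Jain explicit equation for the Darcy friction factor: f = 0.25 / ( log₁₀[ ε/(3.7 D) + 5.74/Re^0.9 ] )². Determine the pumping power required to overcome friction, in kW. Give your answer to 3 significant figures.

P ≈ 47.1 kW

Cross-sectional area A = πD²/4 = π(0.228)²/4 = 0.04083 m²; mean velocity V = Q/A = 0.0754/0.04083 = 1.847 m/s.
Reynolds number Re = ρVD/μ = 894 · 1.847 · 0.228 / 0.352 = 1069.
Re < 2300 → laminar flow, so f = 64/Re = 64/1069 = 0.05985 (the turbulent correlation is not needed).
Darcy-Weisbach: ΔP = f(L/D)(ρV²/2) = 0.05985·(1560/0.228)·(894·1.847²/2) = 0.05985·6842·1525 = 6.243e+05 Pa.
Pumping power P = QΔP = 0.0754·6.243e+05 = 47070 W = 47.1 kW.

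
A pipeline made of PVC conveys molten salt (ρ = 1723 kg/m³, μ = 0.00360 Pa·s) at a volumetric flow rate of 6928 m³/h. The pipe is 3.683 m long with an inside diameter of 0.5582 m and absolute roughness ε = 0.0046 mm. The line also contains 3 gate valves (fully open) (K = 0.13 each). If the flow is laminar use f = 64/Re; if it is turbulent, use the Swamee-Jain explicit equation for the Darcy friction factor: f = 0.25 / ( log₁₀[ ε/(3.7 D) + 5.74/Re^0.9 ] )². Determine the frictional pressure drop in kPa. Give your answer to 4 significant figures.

ΔP ≈ 24.50 kPa

Q = 6928 m³/h = 6928/3600 = 1.924 m³/s.
Cross-sectional area A = πD²/4 = π(0.5582)²/4 = 0.2447 m²; mean velocity V = Q/A = 1.924/0.2447 = 7.864 m/s.
Reynolds number Re = ρVD/μ = 1723 · 7.864 · 0.5582 / 0.0036 = 2.101e+06.
Re > 4000 → turbulent. Relative roughness ε/D = 4.6e-06/0.5582 = 8.24e-06. Swamee-Jain: f = 0.25/(log₁₀[8.24e-06/3.7 + 5.74/2.101e+06^0.9])² = 0.25/(log₁₀[2.23e-06 + 1.17e-05])² = 0.25/(-4.856)² = 0.0106.
Total minor-loss coefficient ΣK = 3·0.13 = 0.39.
ΔP = [f·L/D + ΣK]·(ρV²/2) = [0.0106·3.683/0.5582 + 0.39]·(1723·7.864²/2) = [0.06996 + 0.39]·5.328e+04 = 2.45e+04 Pa.
ΔP = 2.45e+04 Pa = 24.50 kPa.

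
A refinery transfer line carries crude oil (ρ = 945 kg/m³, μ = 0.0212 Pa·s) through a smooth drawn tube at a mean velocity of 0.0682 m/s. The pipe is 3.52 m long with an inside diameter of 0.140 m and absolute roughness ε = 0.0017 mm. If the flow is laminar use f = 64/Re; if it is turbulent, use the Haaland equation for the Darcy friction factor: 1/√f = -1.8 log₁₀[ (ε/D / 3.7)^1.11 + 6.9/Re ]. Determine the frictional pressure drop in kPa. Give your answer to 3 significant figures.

Reynolds number Re = ρVD/μ = 945 · 0.0682 · 0.14 / 0.0212 = 425.6.
Re < 2300 → laminar flow, so f = 64/Re = 64/425.6 = 0.1504 (the turbulent correlation is not needed).
Darcy-Weisbach: ΔP = f(L/D)(ρV²/2) = 0.1504·(3.52/0.14)·(945·0.0682²/2) = 0.1504·25.14·2.198 = 8.309 Pa.
ΔP = 8.309 Pa = 0.00831 kPa.

ΔP ≈ 0.00831 kPa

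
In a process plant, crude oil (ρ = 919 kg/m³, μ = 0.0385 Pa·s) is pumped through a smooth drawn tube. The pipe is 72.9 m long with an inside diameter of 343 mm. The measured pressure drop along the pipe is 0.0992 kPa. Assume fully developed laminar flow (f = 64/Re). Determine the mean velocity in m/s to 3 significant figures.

V ≈ 0.130 m/s

For laminar flow, f = 64/Re with Re = ρVD/μ, so Darcy-Weisbach reduces to ΔP = 32μLV/D². Solving for V: V = ΔP·D²/(32μL) = 99.2·(0.343)²/(32·0.0385·72.9) = 0.1299 m/s.
Check: Re = ρVD/μ = 919·0.1299·0.343/0.0385 = 1064 < 2300, so the laminar assumption holds.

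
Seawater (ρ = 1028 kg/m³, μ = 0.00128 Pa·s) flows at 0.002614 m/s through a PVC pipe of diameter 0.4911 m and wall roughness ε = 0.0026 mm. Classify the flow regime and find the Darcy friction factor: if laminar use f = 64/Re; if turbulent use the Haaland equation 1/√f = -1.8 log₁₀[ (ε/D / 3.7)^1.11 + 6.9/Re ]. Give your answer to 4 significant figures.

Re = ρVD/μ = 1028·0.002614·0.4911/0.00128 = 1031.
Re < 2300 → laminar, so f = 64/Re = 0.06208 (roughness is irrelevant in laminar flow).

f ≈ 0.06208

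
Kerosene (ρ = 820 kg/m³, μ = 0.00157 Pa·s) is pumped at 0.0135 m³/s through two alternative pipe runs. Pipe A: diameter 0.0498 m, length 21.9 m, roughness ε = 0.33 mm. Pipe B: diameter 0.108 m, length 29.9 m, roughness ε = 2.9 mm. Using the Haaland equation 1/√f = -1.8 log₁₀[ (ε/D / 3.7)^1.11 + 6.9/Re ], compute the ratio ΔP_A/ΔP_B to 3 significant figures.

ΔP_A/ΔP_B ≈ 21.4

Pipe A: V = Q/A = 0.0135/0.001948 = 6.931 m/s; Re = 1.803e+05; ε/D = 0.00663; Haaland → f = 0.0336; ΔP_A = f(L/D)(ρV²/2) = 2.91e+05 Pa.
Pipe B: V = Q/A = 0.0135/0.009161 = 1.474 m/s; Re = 8.313e+04; ε/D = 0.0269; Haaland → f = 0.05513; ΔP_B = f(L/D)(ρV²/2) = 1.359e+04 Pa.
ΔP_A/ΔP_B = 2.91e+05/1.359e+04 = 21.4.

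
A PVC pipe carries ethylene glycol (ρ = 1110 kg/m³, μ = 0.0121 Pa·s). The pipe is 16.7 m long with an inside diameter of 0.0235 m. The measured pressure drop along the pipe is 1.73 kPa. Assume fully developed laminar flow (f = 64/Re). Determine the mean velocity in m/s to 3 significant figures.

For laminar flow, f = 64/Re with Re = ρVD/μ, so Darcy-Weisbach reduces to ΔP = 32μLV/D². Solving for V: V = ΔP·D²/(32μL) = 1730·(0.0235)²/(32·0.0121·16.7) = 0.1478 m/s.
Check: Re = ρVD/μ = 1110·0.1478·0.0235/0.0121 = 318.5 < 2300, so the laminar assumption holds.

V ≈ 0.148 m/s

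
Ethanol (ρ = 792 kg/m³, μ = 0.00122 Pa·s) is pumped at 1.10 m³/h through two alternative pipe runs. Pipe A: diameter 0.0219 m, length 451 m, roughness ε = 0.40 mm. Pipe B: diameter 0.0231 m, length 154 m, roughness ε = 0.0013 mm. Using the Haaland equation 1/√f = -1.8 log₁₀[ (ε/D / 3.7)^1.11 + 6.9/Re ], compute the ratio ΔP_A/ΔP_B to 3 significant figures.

ΔP_A/ΔP_B ≈ 6.38

Pipe A: V = Q/A = 0.0003056/0.0003767 = 0.8112 m/s; Re = 1.153e+04; ε/D = 0.0183; Haaland → f = 0.05039; ΔP_A = f(L/D)(ρV²/2) = 2.704e+05 Pa.
Pipe B: V = Q/A = 0.0003056/0.0004191 = 0.7291 m/s; Re = 1.093e+04; ε/D = 5.63e-05; Haaland → f = 0.0302; ΔP_B = f(L/D)(ρV²/2) = 4.238e+04 Pa.
ΔP_A/ΔP_B = 2.704e+05/4.238e+04 = 6.38.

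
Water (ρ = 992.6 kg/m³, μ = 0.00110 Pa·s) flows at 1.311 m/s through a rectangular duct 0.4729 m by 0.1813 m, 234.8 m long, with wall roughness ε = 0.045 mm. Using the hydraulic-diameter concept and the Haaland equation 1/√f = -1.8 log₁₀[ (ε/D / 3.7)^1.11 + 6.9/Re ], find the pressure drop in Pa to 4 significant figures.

ΔP ≈ 12050 Pa

Hydraulic diameter D_h = 4A/P = 4·(0.4729·0.1813)/(2·(0.4729+0.1813)) = 0.3429/1.308 = 0.2621 m.
Re = ρVD_h/μ = 992.6·1.311·0.2621/0.0011 = 3.101e+05.
ε/D_h = 4.5e-05/0.2621 = 0.000172; Haaland gives 1/√f = -1.8 log₁₀[1.55e-05+2.23e-05] = 7.962, so f = 0.01578.
ΔP = f(L/D_h)(ρV²/2) = 0.01578·234.8/0.2621·853 = 1.205e+04 Pa.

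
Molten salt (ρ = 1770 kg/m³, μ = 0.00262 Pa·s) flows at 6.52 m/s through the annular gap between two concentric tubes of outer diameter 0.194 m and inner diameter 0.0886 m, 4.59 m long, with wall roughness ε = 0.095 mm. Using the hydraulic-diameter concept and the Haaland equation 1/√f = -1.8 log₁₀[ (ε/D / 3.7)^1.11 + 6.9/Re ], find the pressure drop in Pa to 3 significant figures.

ΔP ≈ 32400 Pa

Hydraulic diameter D_h = 4A/P = D_o - D_i = 0.194 - 0.0886 = 0.1054 m.
Re = ρVD_h/μ = 1770·6.52·0.1054/0.00262 = 4.643e+05.
ε/D_h = 9.5e-05/0.1054 = 0.000901; Haaland gives 1/√f = -1.8 log₁₀[9.75e-05+1.49e-05] = 7.109, so f = 0.01979.
ΔP = f(L/D_h)(ρV²/2) = 0.01979·4.59/0.1054·3.762e+04 = 3.242e+04 Pa.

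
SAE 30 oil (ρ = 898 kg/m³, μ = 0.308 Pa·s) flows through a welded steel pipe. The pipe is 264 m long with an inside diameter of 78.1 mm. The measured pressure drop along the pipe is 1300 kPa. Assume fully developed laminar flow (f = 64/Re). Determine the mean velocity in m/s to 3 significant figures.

For laminar flow, f = 64/Re with Re = ρVD/μ, so Darcy-Weisbach reduces to ΔP = 32μLV/D². Solving for V: V = ΔP·D²/(32μL) = 1.3e+06·(0.0781)²/(32·0.308·264) = 3.047 m/s.
Check: Re = ρVD/μ = 898·3.047·0.0781/0.308 = 693.9 < 2300, so the laminar assumption holds.

V ≈ 3.05 m/s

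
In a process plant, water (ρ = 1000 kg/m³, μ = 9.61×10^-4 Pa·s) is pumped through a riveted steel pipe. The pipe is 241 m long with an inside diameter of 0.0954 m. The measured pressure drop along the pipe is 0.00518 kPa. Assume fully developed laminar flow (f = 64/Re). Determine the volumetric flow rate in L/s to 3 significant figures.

For laminar flow, f = 64/Re with Re = ρVD/μ, so Darcy-Weisbach reduces to ΔP = 32μLV/D². Solving for V: V = ΔP·D²/(32μL) = 5.18·(0.0954)²/(32·0.000961·241) = 0.006361 m/s.
Check: Re = ρVD/μ = 1000·0.006361·0.0954/0.000961 = 631.5 < 2300, so the laminar assumption holds.
Q = V·A = 0.006361·(π/4·0.0954²) = 4.547e-05 m³/s = 0.0455 L/s.

Q ≈ 0.0455 L/s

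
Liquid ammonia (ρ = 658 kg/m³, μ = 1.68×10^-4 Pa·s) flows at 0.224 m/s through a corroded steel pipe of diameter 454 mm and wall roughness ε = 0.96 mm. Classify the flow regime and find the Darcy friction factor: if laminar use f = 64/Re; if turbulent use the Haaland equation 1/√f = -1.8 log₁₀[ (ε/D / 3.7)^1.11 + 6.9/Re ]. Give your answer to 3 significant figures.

f ≈ 0.0242

Re = ρVD/μ = 658·0.224·0.454/0.000168 = 3.983e+05.
Re > 4000 → turbulent. ε/D = 0.00096/0.454 = 0.00211; Haaland: 1/√f = -1.8 log₁₀[0.000251 + 1.73e-05] = 6.427, so f = 0.02421.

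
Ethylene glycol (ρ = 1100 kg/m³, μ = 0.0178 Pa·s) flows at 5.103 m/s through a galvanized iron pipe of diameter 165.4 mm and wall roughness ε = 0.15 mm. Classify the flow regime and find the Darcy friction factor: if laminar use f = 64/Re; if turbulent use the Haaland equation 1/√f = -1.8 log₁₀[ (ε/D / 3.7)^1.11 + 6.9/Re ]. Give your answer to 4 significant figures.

f ≈ 0.02333

Re = ρVD/μ = 1100·5.103·0.1654/0.0178 = 5.216e+04.
Re > 4000 → turbulent. ε/D = 0.00015/0.1654 = 0.000907; Haaland: 1/√f = -1.8 log₁₀[9.82e-05 + 0.000132] = 6.547, so f = 0.02333.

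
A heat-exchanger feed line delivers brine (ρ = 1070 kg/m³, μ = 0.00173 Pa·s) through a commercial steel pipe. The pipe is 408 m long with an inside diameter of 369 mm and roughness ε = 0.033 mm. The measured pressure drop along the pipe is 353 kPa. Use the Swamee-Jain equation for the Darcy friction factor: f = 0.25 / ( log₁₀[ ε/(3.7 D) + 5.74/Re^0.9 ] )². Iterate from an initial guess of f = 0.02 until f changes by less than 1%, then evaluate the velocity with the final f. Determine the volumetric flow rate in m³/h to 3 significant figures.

Rearranging Darcy-Weisbach: V = √(2·ΔP·D/(f·L·ρ)). With ε/D = 3.3e-05/0.369 = 8.94e-05, iterate starting from f = 0.02:
  f = 0.02 → V = √(2·3.53e+05·0.369/(0.02·408·1070)) = 5.462 m/s; Re = ρVD/μ = 1.247e+06; f → 0.01311
  f = 0.01311 → V = 6.748 m/s; Re = 1.54e+06; f → 0.0129
  f = 0.0129 → V = 6.8 m/s; Re = 1.552e+06; f → 0.0129
Converged (Δf/f < 1%). With the final f = 0.0129: V = √(2·3.53e+05·0.369/(0.0129·408·1070)) = 6.802 m/s.
Q = V·A = 6.802·(π/4·0.369²) = 0.7274 m³/s = 2620 m³/h.

Q ≈ 2620 m³/h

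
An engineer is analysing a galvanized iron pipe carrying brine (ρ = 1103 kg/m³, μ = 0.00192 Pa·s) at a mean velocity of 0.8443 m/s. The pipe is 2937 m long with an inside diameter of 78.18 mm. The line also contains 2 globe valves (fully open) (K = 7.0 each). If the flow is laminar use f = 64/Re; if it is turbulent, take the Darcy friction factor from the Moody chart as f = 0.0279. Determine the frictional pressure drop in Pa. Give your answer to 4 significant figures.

ΔP ≈ 417600 Pa

Reynolds number Re = ρVD/μ = 1103 · 0.8443 · 0.07818 / 0.00192 = 3.792e+04.
Re > 4000 → turbulent; use the Moody-chart value f = 0.0279.
Total minor-loss coefficient ΣK = 2·7 = 14.
ΔP = [f·L/D + ΣK]·(ρV²/2) = [0.0279·2937/0.07818 + 14]·(1103·0.8443²/2) = [1048 + 14]·393.1 = 4.176e+05 Pa.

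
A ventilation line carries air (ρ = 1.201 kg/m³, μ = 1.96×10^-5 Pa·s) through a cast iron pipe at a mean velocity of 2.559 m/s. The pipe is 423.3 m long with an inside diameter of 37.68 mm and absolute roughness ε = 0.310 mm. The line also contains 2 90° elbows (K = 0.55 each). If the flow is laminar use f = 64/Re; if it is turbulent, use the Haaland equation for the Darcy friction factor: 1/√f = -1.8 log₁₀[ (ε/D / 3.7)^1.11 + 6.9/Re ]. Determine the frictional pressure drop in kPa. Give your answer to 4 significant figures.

Reynolds number Re = ρVD/μ = 1.201 · 2.559 · 0.03768 / 1.96e-05 = 5908.
Re > 4000 → turbulent. Relative roughness ε/D = 0.00031/0.03768 = 0.00823. Haaland: 1/√f = -1.8 log₁₀[(0.00823/3.7)^1.11 + 6.9/5908] = -1.8 log₁₀[0.00114 + 0.00117] = 4.748, so f = 0.04436.
Total minor-loss coefficient ΣK = 2·0.55 = 1.1.
ΔP = [f·L/D + ΣK]·(ρV²/2) = [0.04436·423.3/0.03768 + 1.1]·(1.201·2.559²/2) = [498.4 + 1.1]·3.932 = 1964 Pa.
ΔP = 1964 Pa = 1.964 kPa.

ΔP ≈ 1.964 kPa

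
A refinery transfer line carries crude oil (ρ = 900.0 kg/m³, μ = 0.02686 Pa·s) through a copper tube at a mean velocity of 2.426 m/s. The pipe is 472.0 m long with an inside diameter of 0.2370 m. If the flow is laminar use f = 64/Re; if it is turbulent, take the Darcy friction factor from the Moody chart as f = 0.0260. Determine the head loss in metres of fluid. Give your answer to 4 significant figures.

h_f ≈ 15.53 m

Reynolds number Re = ρVD/μ = 900 · 2.426 · 0.237 / 0.0269 = 1.927e+04.
Re > 4000 → turbulent; use the Moody-chart value f = 0.0260.
Darcy-Weisbach: ΔP = f(L/D)(ρV²/2) = 0.026·(472/0.237)·(900·2.426²/2) = 0.026·1992·2648 = 1.371e+05 Pa.
Head loss h_f = ΔP/(ρg) = 1.371e+05/(900·9.81) = 15.53 m.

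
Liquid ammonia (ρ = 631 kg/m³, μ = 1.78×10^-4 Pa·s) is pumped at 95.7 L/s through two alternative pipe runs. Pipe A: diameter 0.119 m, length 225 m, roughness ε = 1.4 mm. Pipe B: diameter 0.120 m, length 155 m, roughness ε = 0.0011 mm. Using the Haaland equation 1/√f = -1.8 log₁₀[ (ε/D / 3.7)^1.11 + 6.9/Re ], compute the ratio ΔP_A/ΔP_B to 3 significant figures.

ΔP_A/ΔP_B ≈ 6.18

Pipe A: V = Q/A = 0.0957/0.01112 = 8.605 m/s; Re = 3.63e+06; ε/D = 0.0118; Haaland → f = 0.04017; ΔP_A = f(L/D)(ρV²/2) = 1.774e+06 Pa.
Pipe B: V = Q/A = 0.0957/0.01131 = 8.462 m/s; Re = 3.6e+06; ε/D = 9.17e-06; Haaland → f = 0.009844; ΔP_B = f(L/D)(ρV²/2) = 2.872e+05 Pa.
ΔP_A/ΔP_B = 1.774e+06/2.872e+05 = 6.18.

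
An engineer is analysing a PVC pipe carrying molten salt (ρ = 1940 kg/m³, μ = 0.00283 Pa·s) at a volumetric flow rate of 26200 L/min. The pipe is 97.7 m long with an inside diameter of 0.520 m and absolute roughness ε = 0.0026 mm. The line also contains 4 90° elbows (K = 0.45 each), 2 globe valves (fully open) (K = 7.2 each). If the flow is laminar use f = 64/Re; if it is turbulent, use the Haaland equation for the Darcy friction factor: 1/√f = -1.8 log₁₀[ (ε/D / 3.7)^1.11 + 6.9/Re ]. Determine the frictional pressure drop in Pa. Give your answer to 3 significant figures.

ΔP ≈ 75900 Pa

Q = 26200 L/min = 26200/60000 = 0.4367 m³/s.
Cross-sectional area A = πD²/4 = π(0.52)²/4 = 0.2124 m²; mean velocity V = Q/A = 0.4367/0.2124 = 2.056 m/s.
Reynolds number Re = ρVD/μ = 1940 · 2.056 · 0.52 / 0.00283 = 7.329e+05.
Re > 4000 → turbulent. Relative roughness ε/D = 2.6e-06/0.52 = 5e-06. Haaland: 1/√f = -1.8 log₁₀[(5e-06/3.7)^1.11 + 6.9/7.329e+05] = -1.8 log₁₀[3.06e-07 + 9.41e-06] = 9.022, so f = 0.01228.
Total minor-loss coefficient ΣK = 4·0.45 + 2·7.2 = 16.2.
ΔP = [f·L/D + ΣK]·(ρV²/2) = [0.01228·97.7/0.52 + 16.2]·(1940·2.056²/2) = [2.308 + 16.2]·4101 = 7.59e+04 Pa.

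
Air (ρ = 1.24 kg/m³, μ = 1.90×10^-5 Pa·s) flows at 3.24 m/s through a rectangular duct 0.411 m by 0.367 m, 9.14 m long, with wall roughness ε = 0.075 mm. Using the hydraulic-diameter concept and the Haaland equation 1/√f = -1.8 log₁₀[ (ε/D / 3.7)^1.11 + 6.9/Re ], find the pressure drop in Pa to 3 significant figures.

ΔP ≈ 2.97 Pa

Hydraulic diameter D_h = 4A/P = 4·(0.411·0.367)/(2·(0.411+0.367)) = 0.6033/1.556 = 0.3878 m.
Re = ρVD_h/μ = 1.24·3.24·0.3878/1.9e-05 = 8.199e+04.
ε/D_h = 7.5e-05/0.3878 = 0.000193; Haaland gives 1/√f = -1.8 log₁₀[1.77e-05+8.42e-05] = 7.186, so f = 0.01937.
ΔP = f(L/D_h)(ρV²/2) = 0.01937·9.14/0.3878·6.509 = 2.971 Pa.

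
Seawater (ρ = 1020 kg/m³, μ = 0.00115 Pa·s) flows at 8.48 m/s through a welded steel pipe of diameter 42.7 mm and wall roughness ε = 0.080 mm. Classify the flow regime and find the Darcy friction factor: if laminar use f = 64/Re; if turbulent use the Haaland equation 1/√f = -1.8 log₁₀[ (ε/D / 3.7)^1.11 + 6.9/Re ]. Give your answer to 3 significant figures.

f ≈ 0.0236

Re = ρVD/μ = 1020·8.48·0.0427/0.00115 = 3.212e+05.
Re > 4000 → turbulent. ε/D = 8e-05/0.0427 = 0.00187; Haaland: 1/√f = -1.8 log₁₀[0.00022 + 2.15e-05] = 6.512, so f = 0.02358.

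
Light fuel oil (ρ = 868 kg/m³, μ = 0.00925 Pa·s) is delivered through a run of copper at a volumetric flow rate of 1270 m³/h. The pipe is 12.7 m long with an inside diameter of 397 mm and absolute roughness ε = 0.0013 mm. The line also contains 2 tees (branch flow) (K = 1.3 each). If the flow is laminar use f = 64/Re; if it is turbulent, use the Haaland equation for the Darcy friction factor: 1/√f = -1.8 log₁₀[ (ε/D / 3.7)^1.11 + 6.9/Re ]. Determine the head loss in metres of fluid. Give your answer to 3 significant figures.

h_f ≈ 1.31 m

Q = 1270 m³/h = 1270/3600 = 0.3528 m³/s.
Cross-sectional area A = πD²/4 = π(0.397)²/4 = 0.1238 m²; mean velocity V = Q/A = 0.3528/0.1238 = 2.85 m/s.
Reynolds number Re = ρVD/μ = 868 · 2.85 · 0.397 / 0.00925 = 1.062e+05.
Re > 4000 → turbulent. Relative roughness ε/D = 1.3e-06/0.397 = 3.27e-06. Haaland: 1/√f = -1.8 log₁₀[(3.27e-06/3.7)^1.11 + 6.9/1.062e+05] = -1.8 log₁₀[1.91e-07 + 6.5e-05] = 7.535, so f = 0.01761.
Total minor-loss coefficient ΣK = 2·1.3 = 2.6.
ΔP = [f·L/D + ΣK]·(ρV²/2) = [0.01761·12.7/0.397 + 2.6]·(868·2.85²/2) = [0.5635 + 2.6]·3525 = 1.115e+04 Pa.
Head loss h_f = ΔP/(ρg) = 1.115e+04/(868·9.81) = 1.31 m.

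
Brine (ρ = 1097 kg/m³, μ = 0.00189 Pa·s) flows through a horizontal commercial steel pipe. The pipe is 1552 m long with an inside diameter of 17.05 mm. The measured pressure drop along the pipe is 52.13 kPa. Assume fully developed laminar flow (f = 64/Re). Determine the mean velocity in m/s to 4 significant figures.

V ≈ 0.1614 m/s

For laminar flow, f = 64/Re with Re = ρVD/μ, so Darcy-Weisbach reduces to ΔP = 32μLV/D². Solving for V: V = ΔP·D²/(32μL) = 5.213e+04·(0.01705)²/(32·0.00189·1552) = 0.1614 m/s.
Check: Re = ρVD/μ = 1097·0.1614·0.01705/0.00189 = 1598 < 2300, so the laminar assumption holds.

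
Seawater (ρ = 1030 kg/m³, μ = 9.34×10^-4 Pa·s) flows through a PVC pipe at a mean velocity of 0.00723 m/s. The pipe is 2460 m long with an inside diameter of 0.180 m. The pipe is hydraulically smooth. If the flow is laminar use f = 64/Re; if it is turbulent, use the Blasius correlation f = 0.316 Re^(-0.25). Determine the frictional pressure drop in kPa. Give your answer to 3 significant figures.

Reynolds number Re = ρVD/μ = 1030 · 0.00723 · 0.18 / 0.000934 = 1435.
Re < 2300 → laminar flow, so f = 64/Re = 64/1435 = 0.04459 (the turbulent correlation is not needed).
Darcy-Weisbach: ΔP = f(L/D)(ρV²/2) = 0.04459·(2460/0.18)·(1030·0.00723²/2) = 0.04459·1.367e+04·0.02692 = 16.41 Pa.
ΔP = 16.41 Pa = 0.0164 kPa.

ΔP ≈ 0.0164 kPa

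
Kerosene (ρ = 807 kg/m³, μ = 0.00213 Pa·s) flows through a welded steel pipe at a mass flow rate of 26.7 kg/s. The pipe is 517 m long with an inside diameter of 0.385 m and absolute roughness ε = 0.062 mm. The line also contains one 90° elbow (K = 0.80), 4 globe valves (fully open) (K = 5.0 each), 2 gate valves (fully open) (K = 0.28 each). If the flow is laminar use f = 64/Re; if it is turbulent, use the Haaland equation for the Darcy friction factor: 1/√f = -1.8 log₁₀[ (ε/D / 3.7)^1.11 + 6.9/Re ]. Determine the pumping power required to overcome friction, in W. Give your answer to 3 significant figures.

A = πD²/4 = π(0.385)²/4 = 0.1164 m²; mean velocity V = ṁ/(ρA) = 26.7/(807 · 0.1164) = 0.2842 m/s.
Reynolds number Re = ρVD/μ = 807 · 0.2842 · 0.385 / 0.00213 = 4.146e+04.
Re > 4000 → turbulent. Relative roughness ε/D = 6.2e-05/0.385 = 0.000161. Haaland: 1/√f = -1.8 log₁₀[(0.000161/3.7)^1.11 + 6.9/4.146e+04] = -1.8 log₁₀[1.44e-05 + 0.000166] = 6.737, so f = 0.02203.
Total minor-loss coefficient ΣK = 1·0.8 + 4·5 + 2·0.28 = 21.4.
ΔP = [f·L/D + ΣK]·(ρV²/2) = [0.02203·517/0.385 + 21.4]·(807·0.2842²/2) = [29.59 + 21.4]·32.59 = 1660 Pa.
Q = ṁ/ρ = 26.7/807 = 0.03309 m³/s.
Pumping power P = QΔP = 0.03309·1660 = 54.94 W = 54.9 W.

P ≈ 54.9 W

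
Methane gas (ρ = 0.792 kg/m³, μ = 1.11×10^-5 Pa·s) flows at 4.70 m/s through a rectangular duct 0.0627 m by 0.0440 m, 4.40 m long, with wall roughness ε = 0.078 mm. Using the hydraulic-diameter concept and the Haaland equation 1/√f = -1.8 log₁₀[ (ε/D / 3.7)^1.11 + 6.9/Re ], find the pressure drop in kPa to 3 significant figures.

Hydraulic diameter D_h = 4A/P = 4·(0.0627·0.044)/(2·(0.0627+0.044)) = 0.01104/0.2134 = 0.05171 m.
Re = ρVD_h/μ = 0.792·4.7·0.05171/1.11e-05 = 1.734e+04.
ε/D_h = 7.8e-05/0.05171 = 0.00151; Haaland gives 1/√f = -1.8 log₁₀[0.000173+0.000398] = 5.839, so f = 0.02934.
ΔP = f(L/D_h)(ρV²/2) = 0.02934·4.4/0.05171·8.748 = 21.83 Pa.
ΔP = 0.0218 kPa.

ΔP ≈ 0.0218 kPa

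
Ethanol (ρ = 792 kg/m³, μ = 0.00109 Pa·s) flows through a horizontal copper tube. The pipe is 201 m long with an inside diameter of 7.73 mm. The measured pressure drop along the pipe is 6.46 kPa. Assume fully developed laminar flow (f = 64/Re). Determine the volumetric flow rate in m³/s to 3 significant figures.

Q ≈ 2.58×10^-6 m³/s

For laminar flow, f = 64/Re with Re = ρVD/μ, so Darcy-Weisbach reduces to ΔP = 32μLV/D². Solving for V: V = ΔP·D²/(32μL) = 6460·(0.00773)²/(32·0.00109·201) = 0.05506 m/s.
Check: Re = ρVD/μ = 792·0.05506·0.00773/0.00109 = 309.2 < 2300, so the laminar assumption holds.
Q = V·A = 0.05506·(π/4·0.00773²) = 2.584e-06 m³/s = 2.58×10^-6 m³/s.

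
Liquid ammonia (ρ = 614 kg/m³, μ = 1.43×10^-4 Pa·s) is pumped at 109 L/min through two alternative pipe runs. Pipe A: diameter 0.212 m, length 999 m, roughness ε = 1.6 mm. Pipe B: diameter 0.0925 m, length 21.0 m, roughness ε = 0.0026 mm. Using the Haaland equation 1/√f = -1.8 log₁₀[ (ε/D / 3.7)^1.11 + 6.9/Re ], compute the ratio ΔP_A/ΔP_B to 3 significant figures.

ΔP_A/ΔP_B ≈ 1.53

Pipe A: V = Q/A = 0.001817/0.0353 = 0.05147 m/s; Re = 4.685e+04; ε/D = 0.00755; Haaland → f = 0.03599; ΔP_A = f(L/D)(ρV²/2) = 137.9 Pa.
Pipe B: V = Q/A = 0.001817/0.00672 = 0.2703 m/s; Re = 1.074e+05; ε/D = 2.81e-05; Haaland → f = 0.01768; ΔP_B = f(L/D)(ρV²/2) = 90.05 Pa.
ΔP_A/ΔP_B = 137.9/90.05 = 1.53.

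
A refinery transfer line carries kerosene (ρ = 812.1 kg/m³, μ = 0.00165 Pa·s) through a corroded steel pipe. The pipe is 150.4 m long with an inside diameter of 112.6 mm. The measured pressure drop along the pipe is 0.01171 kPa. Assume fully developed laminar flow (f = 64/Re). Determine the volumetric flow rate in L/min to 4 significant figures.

Q ≈ 11.17 L/min

For laminar flow, f = 64/Re with Re = ρVD/μ, so Darcy-Weisbach reduces to ΔP = 32μLV/D². Solving for V: V = ΔP·D²/(32μL) = 11.71·(0.1126)²/(32·0.00165·150.4) = 0.0187 m/s.
Check: Re = ρVD/μ = 812.1·0.0187·0.1126/0.00165 = 1036 < 2300, so the laminar assumption holds.
Q = V·A = 0.0187·(π/4·0.1126²) = 0.0001862 m³/s = 11.17 L/min.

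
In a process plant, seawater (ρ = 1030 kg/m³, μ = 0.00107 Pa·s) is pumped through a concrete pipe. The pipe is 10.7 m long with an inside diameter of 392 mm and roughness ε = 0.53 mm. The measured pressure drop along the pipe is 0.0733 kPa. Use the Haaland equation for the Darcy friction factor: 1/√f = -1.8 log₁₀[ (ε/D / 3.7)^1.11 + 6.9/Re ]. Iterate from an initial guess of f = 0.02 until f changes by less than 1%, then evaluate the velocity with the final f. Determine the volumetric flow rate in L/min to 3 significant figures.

Rearranging Darcy-Weisbach: V = √(2·ΔP·D/(f·L·ρ)). With ε/D = 0.00053/0.392 = 0.00135, iterate starting from f = 0.02:
  f = 0.02 → V = √(2·73.3·0.392/(0.02·10.7·1030)) = 0.5106 m/s; Re = ρVD/μ = 1.927e+05; f → 0.02226
  f = 0.02226 → V = 0.484 m/s; Re = 1.826e+05; f → 0.02231
Converged (Δf/f < 1%). With the final f = 0.02231: V = √(2·73.3·0.392/(0.02231·10.7·1030)) = 0.4835 m/s.
Q = V·A = 0.4835·(π/4·0.392²) = 0.05835 m³/s = 3500 L/min.

Q ≈ 3500 L/min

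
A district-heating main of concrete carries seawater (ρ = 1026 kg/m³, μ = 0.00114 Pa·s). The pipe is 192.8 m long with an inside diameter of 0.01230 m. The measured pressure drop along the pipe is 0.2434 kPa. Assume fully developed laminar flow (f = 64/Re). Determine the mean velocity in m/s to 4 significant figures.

V ≈ 0.005236 m/s

For laminar flow, f = 64/Re with Re = ρVD/μ, so Darcy-Weisbach reduces to ΔP = 32μLV/D². Solving for V: V = ΔP·D²/(32μL) = 243.4·(0.0123)²/(32·0.00114·192.8) = 0.005236 m/s.
Check: Re = ρVD/μ = 1026·0.005236·0.0123/0.00114 = 57.96 < 2300, so the laminar assumption holds.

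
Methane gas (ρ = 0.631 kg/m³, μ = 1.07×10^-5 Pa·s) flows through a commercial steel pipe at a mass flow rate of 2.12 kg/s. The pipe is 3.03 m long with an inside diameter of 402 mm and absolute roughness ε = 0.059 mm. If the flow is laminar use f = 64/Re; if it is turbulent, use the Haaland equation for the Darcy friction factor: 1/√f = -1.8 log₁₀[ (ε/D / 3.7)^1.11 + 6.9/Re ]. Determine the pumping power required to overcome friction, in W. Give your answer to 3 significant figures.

A = πD²/4 = π(0.402)²/4 = 0.1269 m²; mean velocity V = ṁ/(ρA) = 2.12/(0.631 · 0.1269) = 26.47 m/s.
Reynolds number Re = ρVD/μ = 0.631 · 26.47 · 0.402 / 1.07e-05 = 6.275e+05.
Re > 4000 → turbulent. Relative roughness ε/D = 5.9e-05/0.402 = 0.000147. Haaland: 1/√f = -1.8 log₁₀[(0.000147/3.7)^1.11 + 6.9/6.275e+05] = -1.8 log₁₀[1.3e-05 + 1.1e-05] = 8.315, so f = 0.01446.
Darcy-Weisbach: ΔP = f(L/D)(ρV²/2) = 0.01446·(3.03/0.402)·(0.631·26.47²/2) = 0.01446·7.537·221.1 = 24.1 Pa.
Q = ṁ/ρ = 2.12/0.631 = 3.36 m³/s.
Pumping power P = QΔP = 3.36·24.1 = 80.96 W = 81.0 W.

P ≈ 81.0 W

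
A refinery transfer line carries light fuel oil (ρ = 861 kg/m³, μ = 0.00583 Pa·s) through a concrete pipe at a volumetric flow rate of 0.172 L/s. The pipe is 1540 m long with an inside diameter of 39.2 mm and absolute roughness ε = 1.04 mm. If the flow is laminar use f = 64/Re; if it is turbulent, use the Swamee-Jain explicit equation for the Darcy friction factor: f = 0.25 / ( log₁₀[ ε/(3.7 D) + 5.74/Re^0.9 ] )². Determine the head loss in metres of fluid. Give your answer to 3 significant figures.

h_f ≈ 3.15 m

Q = 0.172 L/s = 0.172/1000 = 0.000172 m³/s.
Cross-sectional area A = πD²/4 = π(0.0392)²/4 = 0.001207 m²; mean velocity V = Q/A = 0.000172/0.001207 = 0.1425 m/s.
Reynolds number Re = ρVD/μ = 861 · 0.1425 · 0.0392 / 0.00583 = 825.1.
Re < 2300 → laminar flow, so f = 64/Re = 64/825.1 = 0.07757 (the turbulent correlation is not needed).
Darcy-Weisbach: ΔP = f(L/D)(ρV²/2) = 0.07757·(1540/0.0392)·(861·0.1425²/2) = 0.07757·3.929e+04·8.744 = 2.665e+04 Pa.
Head loss h_f = ΔP/(ρg) = 2.665e+04/(861·9.81) = 3.15 m.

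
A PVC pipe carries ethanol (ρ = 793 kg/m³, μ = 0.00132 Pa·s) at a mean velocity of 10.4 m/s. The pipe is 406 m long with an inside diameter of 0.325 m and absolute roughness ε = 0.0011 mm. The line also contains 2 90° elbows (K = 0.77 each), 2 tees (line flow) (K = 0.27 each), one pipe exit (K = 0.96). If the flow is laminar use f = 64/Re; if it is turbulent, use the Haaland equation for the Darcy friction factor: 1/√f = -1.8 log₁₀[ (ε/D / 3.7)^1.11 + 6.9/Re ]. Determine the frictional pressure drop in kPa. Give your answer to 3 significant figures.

ΔP ≈ 688 kPa

Reynolds number Re = ρVD/μ = 793 · 10.4 · 0.325 / 0.00132 = 2.031e+06.
Re > 4000 → turbulent. Relative roughness ε/D = 1.1e-06/0.325 = 3.38e-06. Haaland: 1/√f = -1.8 log₁₀[(3.38e-06/3.7)^1.11 + 6.9/2.031e+06] = -1.8 log₁₀[1.98e-07 + 3.4e-06] = 9.799, so f = 0.01041.
Total minor-loss coefficient ΣK = 2·0.77 + 2·0.27 + 1·0.96 = 3.04.
ΔP = [f·L/D + ΣK]·(ρV²/2) = [0.01041·406/0.325 + 3.04]·(793·10.4²/2) = [13.01 + 3.04]·4.289e+04 = 6.883e+05 Pa.
ΔP = 6.883e+05 Pa = 688 kPa.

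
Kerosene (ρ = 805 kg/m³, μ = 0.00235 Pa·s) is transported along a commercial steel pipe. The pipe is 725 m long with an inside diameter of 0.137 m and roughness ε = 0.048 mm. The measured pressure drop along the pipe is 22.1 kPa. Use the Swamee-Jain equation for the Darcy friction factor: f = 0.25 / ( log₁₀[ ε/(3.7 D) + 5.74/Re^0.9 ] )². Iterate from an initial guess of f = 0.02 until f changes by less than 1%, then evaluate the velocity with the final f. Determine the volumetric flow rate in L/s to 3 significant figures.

Rearranging Darcy-Weisbach: V = √(2·ΔP·D/(f·L·ρ)). With ε/D = 4.8e-05/0.137 = 0.00035, iterate starting from f = 0.02:
  f = 0.02 → V = √(2·2.21e+04·0.137/(0.02·725·805)) = 0.7203 m/s; Re = ρVD/μ = 3.38e+04; f → 0.02383
  f = 0.02383 → V = 0.6599 m/s; Re = 3.097e+04; f → 0.02426
  f = 0.02426 → V = 0.654 m/s; Re = 3.069e+04; f → 0.0243
Converged (Δf/f < 1%). With the final f = 0.0243: V = √(2·2.21e+04·0.137/(0.0243·725·805)) = 0.6534 m/s.
Q = V·A = 0.6534·(π/4·0.137²) = 0.009632 m³/s = 9.63 L/s.

Q ≈ 9.63 L/s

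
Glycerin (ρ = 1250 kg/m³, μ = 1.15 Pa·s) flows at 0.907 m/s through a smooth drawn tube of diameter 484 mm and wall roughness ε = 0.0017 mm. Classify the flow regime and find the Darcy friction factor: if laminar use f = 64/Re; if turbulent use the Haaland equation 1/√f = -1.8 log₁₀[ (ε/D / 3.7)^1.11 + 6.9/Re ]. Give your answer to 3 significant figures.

Re = ρVD/μ = 1250·0.907·0.484/1.15 = 477.2.
Re < 2300 → laminar, so f = 64/Re = 0.1341 (roughness is irrelevant in laminar flow).

f ≈ 0.134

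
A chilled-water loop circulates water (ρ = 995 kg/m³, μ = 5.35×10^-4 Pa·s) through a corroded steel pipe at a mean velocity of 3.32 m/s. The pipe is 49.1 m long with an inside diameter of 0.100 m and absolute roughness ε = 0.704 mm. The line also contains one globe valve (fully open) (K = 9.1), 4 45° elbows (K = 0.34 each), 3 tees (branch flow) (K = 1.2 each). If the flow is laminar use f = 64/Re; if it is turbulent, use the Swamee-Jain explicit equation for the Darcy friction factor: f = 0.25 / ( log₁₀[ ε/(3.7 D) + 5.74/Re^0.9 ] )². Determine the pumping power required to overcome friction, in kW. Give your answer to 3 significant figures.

P ≈ 4.40 kW

Reynolds number Re = ρVD/μ = 995 · 3.32 · 0.1 / 0.000535 = 6.175e+05.
Re > 4000 → turbulent. Relative roughness ε/D = 0.000704/0.1 = 0.00704. Swamee-Jain: f = 0.25/(log₁₀[0.00704/3.7 + 5.74/6.175e+05^0.9])² = 0.25/(log₁₀[0.0019 + 3.53e-05])² = 0.25/(-2.713)² = 0.03397.
Total minor-loss coefficient ΣK = 1·9.1 + 4·0.34 + 3·1.2 = 14.1.
ΔP = [f·L/D + ΣK]·(ρV²/2) = [0.03397·49.1/0.1 + 14.1]·(995·3.32²/2) = [16.68 + 14.1]·5484 = 1.686e+05 Pa.
Q = V·A = 3.32·0.007854 = 0.02608 m³/s.
Pumping power P = QΔP = 0.02608·1.686e+05 = 4396 W = 4.40 kW.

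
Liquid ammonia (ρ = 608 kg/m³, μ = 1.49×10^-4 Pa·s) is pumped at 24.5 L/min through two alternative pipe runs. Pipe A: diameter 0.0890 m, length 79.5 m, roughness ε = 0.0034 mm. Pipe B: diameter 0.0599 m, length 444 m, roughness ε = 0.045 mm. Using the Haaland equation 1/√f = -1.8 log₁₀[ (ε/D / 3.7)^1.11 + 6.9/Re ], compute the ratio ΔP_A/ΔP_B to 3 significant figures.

ΔP_A/ΔP_B ≈ 0.0251

Pipe A: V = Q/A = 0.0004083/0.006221 = 0.06564 m/s; Re = 2.384e+04; ε/D = 3.82e-05; Haaland → f = 0.02471; ΔP_A = f(L/D)(ρV²/2) = 28.91 Pa.
Pipe B: V = Q/A = 0.0004083/0.002818 = 0.1449 m/s; Re = 3.542e+04; ε/D = 0.000751; Haaland → f = 0.02433; ΔP_B = f(L/D)(ρV²/2) = 1151 Pa.
ΔP_A/ΔP_B = 28.91/1151 = 0.0251.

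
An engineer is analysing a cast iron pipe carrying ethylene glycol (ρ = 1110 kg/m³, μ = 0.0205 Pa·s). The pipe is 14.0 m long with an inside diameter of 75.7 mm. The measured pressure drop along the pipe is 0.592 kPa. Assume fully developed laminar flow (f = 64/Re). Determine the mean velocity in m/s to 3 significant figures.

V ≈ 0.369 m/s

For laminar flow, f = 64/Re with Re = ρVD/μ, so Darcy-Weisbach reduces to ΔP = 32μLV/D². Solving for V: V = ΔP·D²/(32μL) = 592·(0.0757)²/(32·0.0205·14) = 0.3694 m/s.
Check: Re = ρVD/μ = 1110·0.3694·0.0757/0.0205 = 1514 < 2300, so the laminar assumption holds.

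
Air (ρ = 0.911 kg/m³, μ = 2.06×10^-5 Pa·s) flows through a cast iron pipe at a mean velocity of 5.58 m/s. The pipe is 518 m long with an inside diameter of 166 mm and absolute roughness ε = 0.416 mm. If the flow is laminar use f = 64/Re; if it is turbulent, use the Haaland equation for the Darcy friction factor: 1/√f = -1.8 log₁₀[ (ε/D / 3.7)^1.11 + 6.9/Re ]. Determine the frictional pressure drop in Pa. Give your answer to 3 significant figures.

ΔP ≈ 1230 Pa

Reynolds number Re = ρVD/μ = 0.911 · 5.58 · 0.166 / 2.06e-05 = 4.096e+04.
Re > 4000 → turbulent. Relative roughness ε/D = 0.000416/0.166 = 0.00251. Haaland: 1/√f = -1.8 log₁₀[(0.00251/3.7)^1.11 + 6.9/4.096e+04] = -1.8 log₁₀[0.000304 + 0.000168] = 5.987, so f = 0.0279.
Darcy-Weisbach: ΔP = f(L/D)(ρV²/2) = 0.0279·(518/0.166)·(0.911·5.58²/2) = 0.0279·3120·14.18 = 1235 Pa.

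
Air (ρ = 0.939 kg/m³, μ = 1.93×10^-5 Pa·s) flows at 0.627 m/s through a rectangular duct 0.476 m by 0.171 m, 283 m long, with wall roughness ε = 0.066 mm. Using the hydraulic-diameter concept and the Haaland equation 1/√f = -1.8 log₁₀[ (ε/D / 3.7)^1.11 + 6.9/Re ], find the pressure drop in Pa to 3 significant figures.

Hydraulic diameter D_h = 4A/P = 4·(0.476·0.171)/(2·(0.476+0.171)) = 0.3256/1.294 = 0.2516 m.
Re = ρVD_h/μ = 0.939·0.627·0.2516/1.93e-05 = 7675.
ε/D_h = 6.6e-05/0.2516 = 0.000262; Haaland gives 1/√f = -1.8 log₁₀[2.48e-05+0.000899] = 5.462, so f = 0.03352.
ΔP = f(L/D_h)(ρV²/2) = 0.03352·283/0.2516·0.1846 = 6.959 Pa.

ΔP ≈ 6.96 Pa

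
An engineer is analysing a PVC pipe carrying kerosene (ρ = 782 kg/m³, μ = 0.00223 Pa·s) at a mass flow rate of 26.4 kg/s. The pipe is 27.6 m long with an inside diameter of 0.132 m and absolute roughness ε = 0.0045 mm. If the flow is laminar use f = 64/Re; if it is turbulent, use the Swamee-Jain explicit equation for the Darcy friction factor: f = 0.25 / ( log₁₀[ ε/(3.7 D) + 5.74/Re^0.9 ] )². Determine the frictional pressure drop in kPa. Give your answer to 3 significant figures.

ΔP ≈ 8.76 kPa

A = πD²/4 = π(0.132)²/4 = 0.01368 m²; mean velocity V = ṁ/(ρA) = 26.4/(782 · 0.01368) = 2.467 m/s.
Reynolds number Re = ρVD/μ = 782 · 2.467 · 0.132 / 0.00223 = 1.142e+05.
Re > 4000 → turbulent. Relative roughness ε/D = 4.5e-06/0.132 = 3.41e-05. Swamee-Jain: f = 0.25/(log₁₀[3.41e-05/3.7 + 5.74/1.142e+05^0.9])² = 0.25/(log₁₀[9.21e-06 + 0.000161])² = 0.25/(-3.769)² = 0.0176.
Darcy-Weisbach: ΔP = f(L/D)(ρV²/2) = 0.0176·(27.6/0.132)·(782·2.467²/2) = 0.0176·209.1·2380 = 8757 Pa.
ΔP = 8757 Pa = 8.76 kPa.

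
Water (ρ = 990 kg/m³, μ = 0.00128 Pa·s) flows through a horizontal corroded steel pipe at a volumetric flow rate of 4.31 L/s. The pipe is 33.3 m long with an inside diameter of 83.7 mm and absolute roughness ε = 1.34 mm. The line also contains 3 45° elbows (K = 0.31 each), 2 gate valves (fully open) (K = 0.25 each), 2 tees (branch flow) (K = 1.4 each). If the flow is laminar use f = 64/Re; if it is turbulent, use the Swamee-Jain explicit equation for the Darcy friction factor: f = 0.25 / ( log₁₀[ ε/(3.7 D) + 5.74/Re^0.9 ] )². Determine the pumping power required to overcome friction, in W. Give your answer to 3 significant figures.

Q = 4.31 L/s = 4.31/1000 = 0.00431 m³/s.
Cross-sectional area A = πD²/4 = π(0.0837)²/4 = 0.005502 m²; mean velocity V = Q/A = 0.00431/0.005502 = 0.7833 m/s.
Reynolds number Re = ρVD/μ = 990 · 0.7833 · 0.0837 / 0.00128 = 5.071e+04.
Re > 4000 → turbulent. Relative roughness ε/D = 0.00134/0.0837 = 0.016. Swamee-Jain: f = 0.25/(log₁₀[0.016/3.7 + 5.74/5.071e+04^0.9])² = 0.25/(log₁₀[0.00433 + 0.000334])² = 0.25/(-2.331)² = 0.04599.
Total minor-loss coefficient ΣK = 3·0.31 + 2·0.25 + 2·1.4 = 4.23.
ΔP = [f·L/D + ΣK]·(ρV²/2) = [0.04599·33.3/0.0837 + 4.23]·(990·0.7833²/2) = [18.3 + 4.23]·303.7 = 6842 Pa.
Pumping power P = QΔP = 0.00431·6842 = 29.49 W = 29.5 W.

P ≈ 29.5 W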